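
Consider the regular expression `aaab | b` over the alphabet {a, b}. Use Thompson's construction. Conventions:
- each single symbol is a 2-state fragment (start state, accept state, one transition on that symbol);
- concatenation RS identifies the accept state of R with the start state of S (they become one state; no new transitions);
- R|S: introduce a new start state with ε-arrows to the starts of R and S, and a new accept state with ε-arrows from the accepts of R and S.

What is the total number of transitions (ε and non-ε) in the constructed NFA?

Recursing over subexpressions:
Each of the 5 symbol leaves contributes 1 transition (1 symbol, 0 ε).
  aaab = 4 transitions (4 symbol, 0 ε)
  aaab | b = 9 transitions (5 symbol, 4 ε)

9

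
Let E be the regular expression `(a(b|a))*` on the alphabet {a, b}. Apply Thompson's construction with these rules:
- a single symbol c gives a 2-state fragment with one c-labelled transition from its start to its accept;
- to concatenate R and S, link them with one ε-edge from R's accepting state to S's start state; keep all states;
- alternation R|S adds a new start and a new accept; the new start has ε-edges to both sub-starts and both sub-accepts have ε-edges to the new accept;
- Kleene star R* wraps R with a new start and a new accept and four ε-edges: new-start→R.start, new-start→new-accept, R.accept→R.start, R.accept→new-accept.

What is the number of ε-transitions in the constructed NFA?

9

Bottom-up over the parse tree:
Each of the 3 symbol leaves contributes 0 ε-transitions.
  b|a = 4 ε-transitions
  a(b|a) = 5 ε-transitions
  (a(b|a))* = 9 ε-transitions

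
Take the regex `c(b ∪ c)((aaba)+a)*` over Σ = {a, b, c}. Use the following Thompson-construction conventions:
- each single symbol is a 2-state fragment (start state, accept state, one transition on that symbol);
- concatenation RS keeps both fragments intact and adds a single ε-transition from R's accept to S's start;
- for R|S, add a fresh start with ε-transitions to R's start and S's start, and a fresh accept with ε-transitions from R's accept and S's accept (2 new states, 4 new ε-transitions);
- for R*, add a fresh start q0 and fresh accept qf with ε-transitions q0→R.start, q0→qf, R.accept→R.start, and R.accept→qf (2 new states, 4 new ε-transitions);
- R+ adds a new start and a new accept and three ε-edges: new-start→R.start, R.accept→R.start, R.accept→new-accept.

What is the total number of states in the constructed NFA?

22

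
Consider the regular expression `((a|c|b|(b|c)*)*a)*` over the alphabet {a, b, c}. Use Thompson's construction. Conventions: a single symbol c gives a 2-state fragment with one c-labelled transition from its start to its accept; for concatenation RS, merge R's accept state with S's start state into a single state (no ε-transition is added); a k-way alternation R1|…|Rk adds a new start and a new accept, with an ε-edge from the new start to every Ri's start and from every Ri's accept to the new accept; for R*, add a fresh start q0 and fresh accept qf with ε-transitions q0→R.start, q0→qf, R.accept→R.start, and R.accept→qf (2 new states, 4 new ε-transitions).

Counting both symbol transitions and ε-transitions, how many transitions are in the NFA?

Building bottom-up:
Each of the 6 symbol leaves contributes 1 transition (1 symbol, 0 ε).
  b|c — 6 transitions (2 symbol, 4 ε)
  (b|c)* — 10 transitions (2 symbol, 8 ε)
  a|c|b|(b|c)* — 21 transitions (5 symbol, 16 ε)
  (a|c|b|(b|c)*)* — 25 transitions (5 symbol, 20 ε)
  (a|c|b|(b|c)*)*a — 26 transitions (6 symbol, 20 ε)
  ((a|c|b|(b|c)*)*a)* — 30 transitions (6 symbol, 24 ε)

30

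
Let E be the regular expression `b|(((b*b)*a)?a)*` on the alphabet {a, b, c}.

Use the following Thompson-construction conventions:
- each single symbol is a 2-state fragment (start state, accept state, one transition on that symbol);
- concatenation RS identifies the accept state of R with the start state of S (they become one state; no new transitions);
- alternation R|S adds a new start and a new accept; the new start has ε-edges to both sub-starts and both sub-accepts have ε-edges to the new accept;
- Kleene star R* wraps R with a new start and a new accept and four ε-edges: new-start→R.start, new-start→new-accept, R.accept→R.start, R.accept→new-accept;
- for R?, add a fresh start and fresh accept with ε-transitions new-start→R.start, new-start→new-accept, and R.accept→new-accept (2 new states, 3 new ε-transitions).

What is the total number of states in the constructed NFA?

17

Building bottom-up:
Each of the 5 symbol leaves contributes a 2-state fragment.
  b* = 4 states
  b*b = 5 states
  (b*b)* = 7 states
  (b*b)*a = 8 states
  ((b*b)*a)? = 10 states
  ((b*b)*a)?a = 11 states
  (((b*b)*a)?a)* = 13 states
  b|(((b*b)*a)?a)* = 17 states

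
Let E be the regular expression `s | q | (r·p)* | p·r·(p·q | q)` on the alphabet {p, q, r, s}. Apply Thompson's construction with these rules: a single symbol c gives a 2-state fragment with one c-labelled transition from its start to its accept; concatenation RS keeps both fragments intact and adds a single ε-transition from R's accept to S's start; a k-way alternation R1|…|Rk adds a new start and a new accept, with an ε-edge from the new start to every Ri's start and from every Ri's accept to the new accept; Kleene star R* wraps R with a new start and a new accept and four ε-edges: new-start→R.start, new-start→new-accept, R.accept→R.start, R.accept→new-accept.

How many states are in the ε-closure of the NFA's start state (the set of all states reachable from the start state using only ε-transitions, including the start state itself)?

8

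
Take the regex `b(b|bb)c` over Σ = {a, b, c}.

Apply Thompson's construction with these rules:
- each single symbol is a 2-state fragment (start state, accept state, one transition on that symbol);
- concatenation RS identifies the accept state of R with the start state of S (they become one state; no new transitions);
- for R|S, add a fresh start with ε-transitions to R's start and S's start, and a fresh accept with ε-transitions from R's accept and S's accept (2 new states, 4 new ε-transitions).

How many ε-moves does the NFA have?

4

Building bottom-up:
Each of the 5 symbol leaves contributes 0 ε-transitions.
  bb → 0 ε-transitions
  b|bb → 4 ε-transitions
  b(b|bb)c → 4 ε-transitions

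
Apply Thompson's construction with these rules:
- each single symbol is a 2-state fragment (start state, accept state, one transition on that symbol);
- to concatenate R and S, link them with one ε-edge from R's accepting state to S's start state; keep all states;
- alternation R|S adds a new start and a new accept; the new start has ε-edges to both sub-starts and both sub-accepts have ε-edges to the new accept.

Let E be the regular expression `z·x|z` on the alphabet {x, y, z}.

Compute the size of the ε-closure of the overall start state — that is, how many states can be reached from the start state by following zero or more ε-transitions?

3

Let C(F) = |ε-closure(F.start)| within fragment F, and note whether F accepts ε. Symbol fragments have C = 1 and do not accept ε. Then:
  z·x — same as the first factor's closure: |ε-closure| = 1
  z·x|z — |ε-closure| = 1 + 1 + 1 = 3 (the new accept is not ε-reachable since no branch accepts ε)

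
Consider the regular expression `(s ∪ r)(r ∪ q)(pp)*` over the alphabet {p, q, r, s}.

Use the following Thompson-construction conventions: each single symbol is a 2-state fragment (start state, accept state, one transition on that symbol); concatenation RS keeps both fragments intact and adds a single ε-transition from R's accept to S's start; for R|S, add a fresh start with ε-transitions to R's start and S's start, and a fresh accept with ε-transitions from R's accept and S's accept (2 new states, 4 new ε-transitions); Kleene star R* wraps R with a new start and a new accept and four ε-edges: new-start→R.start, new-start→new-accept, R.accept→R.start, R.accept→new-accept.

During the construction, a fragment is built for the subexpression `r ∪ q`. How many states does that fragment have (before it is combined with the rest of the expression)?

6

Fragment for `r ∪ q`:
Each of the 2 symbol leaves contributes a 2-state fragment.
  r ∪ q — 6 states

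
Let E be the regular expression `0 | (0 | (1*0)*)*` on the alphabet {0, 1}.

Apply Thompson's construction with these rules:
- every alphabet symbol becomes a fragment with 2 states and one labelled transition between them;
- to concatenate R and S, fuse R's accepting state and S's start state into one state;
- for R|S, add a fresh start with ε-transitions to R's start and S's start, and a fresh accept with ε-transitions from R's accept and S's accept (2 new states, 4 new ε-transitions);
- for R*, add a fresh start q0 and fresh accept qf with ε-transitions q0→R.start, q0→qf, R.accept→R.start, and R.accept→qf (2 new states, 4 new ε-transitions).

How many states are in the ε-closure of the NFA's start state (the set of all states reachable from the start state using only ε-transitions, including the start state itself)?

13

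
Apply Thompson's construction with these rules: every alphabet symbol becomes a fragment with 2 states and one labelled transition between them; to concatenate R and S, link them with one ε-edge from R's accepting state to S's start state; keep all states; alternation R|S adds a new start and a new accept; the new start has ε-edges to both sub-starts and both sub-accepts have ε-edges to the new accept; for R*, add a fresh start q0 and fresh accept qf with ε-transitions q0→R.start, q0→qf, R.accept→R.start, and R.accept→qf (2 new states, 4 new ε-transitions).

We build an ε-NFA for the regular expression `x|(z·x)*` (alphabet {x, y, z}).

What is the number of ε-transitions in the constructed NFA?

9

By structural recursion:
Each of the 3 symbol leaves contributes 0 ε-transitions.
  z·x = 1 ε-transition
  (z·x)* = 5 ε-transitions
  x|(z·x)* = 9 ε-transitions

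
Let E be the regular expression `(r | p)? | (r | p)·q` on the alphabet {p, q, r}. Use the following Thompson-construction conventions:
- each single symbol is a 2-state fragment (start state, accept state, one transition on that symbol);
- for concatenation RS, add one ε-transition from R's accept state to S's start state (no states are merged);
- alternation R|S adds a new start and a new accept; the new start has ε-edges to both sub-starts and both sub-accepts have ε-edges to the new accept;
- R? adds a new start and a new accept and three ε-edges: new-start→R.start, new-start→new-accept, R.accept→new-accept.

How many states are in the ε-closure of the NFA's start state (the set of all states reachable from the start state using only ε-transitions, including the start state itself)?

10

Compute the ε-closure size of each fragment's start state recursively; a symbol fragment's start has no outgoing ε-edge, so its closure is just itself (size 1).
  r | p — new start ε-reaches every alternative's start; none of them accept ε, so the new accept is not reached: |ε-closure| = 1 + 1 + 1 = 3
  (r | p)? — new start has ε-edges to the inner start and to the new accept, so |ε-closure| = 2 + 3 = 5
  r | p — new start ε-reaches every alternative's start; none of them accept ε, so the new accept is not reached: |ε-closure| = 1 + 1 + 1 = 3
  (r | p)·q — |ε-closure| equals the left operand's closure size = 3 (its accept is not ε-reachable, so the closure stops there)
  (r | p)? | (r | p)·q — new start ε-reaches every alternative's start; at least one alternative accepts ε, so the union's new accept is reached too: |ε-closure| = 1 + 5 + 3 + 1 = 10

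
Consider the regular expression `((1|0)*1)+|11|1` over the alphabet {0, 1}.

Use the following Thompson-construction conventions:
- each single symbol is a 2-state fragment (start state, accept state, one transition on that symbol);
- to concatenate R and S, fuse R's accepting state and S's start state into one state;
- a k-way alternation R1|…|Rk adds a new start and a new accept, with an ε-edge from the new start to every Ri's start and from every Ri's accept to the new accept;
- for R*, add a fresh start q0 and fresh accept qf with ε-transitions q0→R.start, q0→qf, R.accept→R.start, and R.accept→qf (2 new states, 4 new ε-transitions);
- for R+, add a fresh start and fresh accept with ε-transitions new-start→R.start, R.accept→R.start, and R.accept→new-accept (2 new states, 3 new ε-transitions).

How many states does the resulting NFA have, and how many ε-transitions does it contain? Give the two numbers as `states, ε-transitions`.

18, 17

Building bottom-up:
Each of the 6 symbol leaves contributes 2 states and 0 ε-transitions.
  1|0 : 6 states, 4 ε-transitions
  (1|0)* : 8 states, 8 ε-transitions
  (1|0)*1 : 9 states, 8 ε-transitions
  ((1|0)*1)+ : 11 states, 11 ε-transitions
  11 : 3 states, 0 ε-transitions
  ((1|0)*1)+|11|1 : 18 states, 17 ε-transitions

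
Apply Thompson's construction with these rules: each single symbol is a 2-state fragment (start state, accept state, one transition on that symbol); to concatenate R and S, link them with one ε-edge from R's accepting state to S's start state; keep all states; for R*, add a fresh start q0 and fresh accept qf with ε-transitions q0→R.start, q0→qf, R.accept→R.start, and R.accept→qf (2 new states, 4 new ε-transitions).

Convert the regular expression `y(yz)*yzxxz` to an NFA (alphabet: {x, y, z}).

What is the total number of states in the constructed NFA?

Per subexpression:
Each of the 8 symbol leaves contributes a 2-state fragment.
  yz → 4 states
  (yz)* → 6 states
  y(yz)*yzxxz → 18 states

18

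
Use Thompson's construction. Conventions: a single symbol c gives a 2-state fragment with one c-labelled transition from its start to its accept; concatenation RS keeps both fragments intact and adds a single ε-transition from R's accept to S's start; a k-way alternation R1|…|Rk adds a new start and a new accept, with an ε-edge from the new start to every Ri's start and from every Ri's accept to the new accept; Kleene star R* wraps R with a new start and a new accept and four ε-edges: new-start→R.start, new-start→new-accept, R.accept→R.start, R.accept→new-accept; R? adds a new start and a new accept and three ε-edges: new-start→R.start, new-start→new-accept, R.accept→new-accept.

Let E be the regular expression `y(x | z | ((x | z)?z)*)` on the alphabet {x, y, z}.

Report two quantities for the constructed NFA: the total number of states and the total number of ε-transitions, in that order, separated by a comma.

Recursing over subexpressions:
Each of the 6 symbol leaves contributes 2 states and 0 ε-transitions.
  x | z — 6 states, 4 ε-transitions
  (x | z)? — 8 states, 7 ε-transitions
  (x | z)?z — 10 states, 8 ε-transitions
  ((x | z)?z)* — 12 states, 12 ε-transitions
  x | z | ((x | z)?z)* — 18 states, 18 ε-transitions
  y(x | z | ((x | z)?z)*) — 20 states, 19 ε-transitions

20, 19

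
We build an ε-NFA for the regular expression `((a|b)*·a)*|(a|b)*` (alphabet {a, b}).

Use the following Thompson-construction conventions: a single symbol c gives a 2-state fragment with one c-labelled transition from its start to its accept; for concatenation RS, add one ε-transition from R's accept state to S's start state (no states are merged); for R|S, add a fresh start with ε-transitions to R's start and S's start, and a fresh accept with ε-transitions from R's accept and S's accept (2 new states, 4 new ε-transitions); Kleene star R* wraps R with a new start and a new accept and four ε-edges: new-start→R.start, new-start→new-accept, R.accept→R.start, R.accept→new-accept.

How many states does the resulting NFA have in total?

22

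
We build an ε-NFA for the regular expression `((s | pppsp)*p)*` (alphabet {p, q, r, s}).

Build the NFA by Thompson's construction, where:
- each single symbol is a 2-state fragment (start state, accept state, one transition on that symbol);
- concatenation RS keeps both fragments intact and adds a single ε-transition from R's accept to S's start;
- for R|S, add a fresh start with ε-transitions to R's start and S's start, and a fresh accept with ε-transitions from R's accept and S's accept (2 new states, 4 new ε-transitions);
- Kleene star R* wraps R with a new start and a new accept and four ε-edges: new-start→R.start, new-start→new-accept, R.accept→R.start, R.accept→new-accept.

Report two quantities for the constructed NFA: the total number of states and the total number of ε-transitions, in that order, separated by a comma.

20, 17

Recursing over subexpressions:
Each of the 7 symbol leaves contributes 2 states and 0 ε-transitions.
  pppsp → 10 states, 4 ε-transitions
  s | pppsp → 14 states, 8 ε-transitions
  (s | pppsp)* → 16 states, 12 ε-transitions
  (s | pppsp)*p → 18 states, 13 ε-transitions
  ((s | pppsp)*p)* → 20 states, 17 ε-transitions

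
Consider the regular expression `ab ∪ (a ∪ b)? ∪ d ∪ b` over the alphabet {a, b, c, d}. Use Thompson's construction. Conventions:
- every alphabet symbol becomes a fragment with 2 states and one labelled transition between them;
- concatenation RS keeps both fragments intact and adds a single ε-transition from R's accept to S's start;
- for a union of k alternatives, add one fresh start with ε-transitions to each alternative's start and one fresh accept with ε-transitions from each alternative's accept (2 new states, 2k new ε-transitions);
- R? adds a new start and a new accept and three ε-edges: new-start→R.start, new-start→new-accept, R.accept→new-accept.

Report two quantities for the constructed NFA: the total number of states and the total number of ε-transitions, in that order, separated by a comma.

Bottom-up over the parse tree:
Each of the 6 symbol leaves contributes 2 states and 0 ε-transitions.
  ab — 4 states, 1 ε-transition
  a ∪ b — 6 states, 4 ε-transitions
  (a ∪ b)? — 8 states, 7 ε-transitions
  ab ∪ (a ∪ b)? ∪ d ∪ b — 18 states, 16 ε-transitions

18, 16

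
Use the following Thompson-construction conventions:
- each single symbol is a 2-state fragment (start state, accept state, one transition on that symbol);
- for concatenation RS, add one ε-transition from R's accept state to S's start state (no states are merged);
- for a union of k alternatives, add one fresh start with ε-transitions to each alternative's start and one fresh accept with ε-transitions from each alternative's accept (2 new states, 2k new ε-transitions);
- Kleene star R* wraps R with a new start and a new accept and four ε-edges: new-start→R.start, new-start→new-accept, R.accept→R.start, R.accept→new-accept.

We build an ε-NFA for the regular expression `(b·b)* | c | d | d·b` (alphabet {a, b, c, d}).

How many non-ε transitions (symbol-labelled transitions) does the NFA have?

6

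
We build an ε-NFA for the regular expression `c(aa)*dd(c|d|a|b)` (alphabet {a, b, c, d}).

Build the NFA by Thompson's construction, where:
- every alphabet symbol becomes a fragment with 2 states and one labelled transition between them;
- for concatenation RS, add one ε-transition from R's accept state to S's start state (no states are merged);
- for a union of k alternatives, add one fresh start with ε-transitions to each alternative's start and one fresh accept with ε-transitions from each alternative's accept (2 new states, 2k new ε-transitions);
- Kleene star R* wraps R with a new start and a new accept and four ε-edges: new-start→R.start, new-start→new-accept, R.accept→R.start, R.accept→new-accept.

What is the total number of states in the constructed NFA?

Building bottom-up:
Each of the 9 symbol leaves contributes a 2-state fragment.
  aa → 4 states
  (aa)* → 6 states
  c|d|a|b → 10 states
  c(aa)*dd(c|d|a|b) → 22 states

22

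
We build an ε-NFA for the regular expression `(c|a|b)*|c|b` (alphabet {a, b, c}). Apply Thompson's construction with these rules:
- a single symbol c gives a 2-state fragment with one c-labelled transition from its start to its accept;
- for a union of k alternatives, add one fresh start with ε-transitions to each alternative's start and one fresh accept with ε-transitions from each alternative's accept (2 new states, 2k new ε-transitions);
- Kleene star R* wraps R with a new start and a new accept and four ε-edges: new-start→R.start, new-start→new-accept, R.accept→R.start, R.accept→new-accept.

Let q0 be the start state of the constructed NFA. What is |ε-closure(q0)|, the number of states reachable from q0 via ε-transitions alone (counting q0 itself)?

Let C(F) = |ε-closure(F.start)| within fragment F, and note whether F accepts ε. Symbol fragments have C = 1 and do not accept ε. Then:
  c|a|b → |closure| = 1 + 1 + 1 + 1 = 4 (the new accept is not ε-reachable since no branch accepts ε)
  (c|a|b)* → the star's fresh start ε-reaches both the body's start and the fresh accept: |closure| = 2 + 4 = 6
  (c|a|b)*|c|b → new start ε-reaches every alternative's start; at least one alternative accepts ε, so the union's new accept is reached too: |closure| = 1 + 6 + 1 + 1 + 1 = 10

10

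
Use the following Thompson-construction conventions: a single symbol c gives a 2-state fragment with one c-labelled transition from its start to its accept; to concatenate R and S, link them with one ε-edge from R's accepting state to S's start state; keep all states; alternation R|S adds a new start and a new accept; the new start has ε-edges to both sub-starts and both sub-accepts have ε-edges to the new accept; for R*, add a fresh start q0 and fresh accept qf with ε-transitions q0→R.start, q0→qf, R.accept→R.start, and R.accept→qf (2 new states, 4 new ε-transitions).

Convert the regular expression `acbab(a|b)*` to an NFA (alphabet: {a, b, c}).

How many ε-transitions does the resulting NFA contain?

13

By structural recursion:
Each of the 7 symbol leaves contributes 0 ε-transitions.
  a|b : 4 ε-transitions
  (a|b)* : 8 ε-transitions
  acbab(a|b)* : 13 ε-transitions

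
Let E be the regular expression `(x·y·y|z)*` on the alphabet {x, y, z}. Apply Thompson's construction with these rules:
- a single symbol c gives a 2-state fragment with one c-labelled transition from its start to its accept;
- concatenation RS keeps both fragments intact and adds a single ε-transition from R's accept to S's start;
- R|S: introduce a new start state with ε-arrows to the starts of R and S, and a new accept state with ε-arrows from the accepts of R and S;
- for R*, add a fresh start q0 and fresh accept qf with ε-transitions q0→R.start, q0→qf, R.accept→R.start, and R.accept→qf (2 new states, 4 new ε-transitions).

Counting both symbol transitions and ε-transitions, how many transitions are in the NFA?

14

Recursing over subexpressions:
Each of the 4 symbol leaves contributes 1 transition (1 symbol, 0 ε).
  x·y·y : 5 transitions (3 symbol, 2 ε)
  x·y·y|z : 10 transitions (4 symbol, 6 ε)
  (x·y·y|z)* : 14 transitions (4 symbol, 10 ε)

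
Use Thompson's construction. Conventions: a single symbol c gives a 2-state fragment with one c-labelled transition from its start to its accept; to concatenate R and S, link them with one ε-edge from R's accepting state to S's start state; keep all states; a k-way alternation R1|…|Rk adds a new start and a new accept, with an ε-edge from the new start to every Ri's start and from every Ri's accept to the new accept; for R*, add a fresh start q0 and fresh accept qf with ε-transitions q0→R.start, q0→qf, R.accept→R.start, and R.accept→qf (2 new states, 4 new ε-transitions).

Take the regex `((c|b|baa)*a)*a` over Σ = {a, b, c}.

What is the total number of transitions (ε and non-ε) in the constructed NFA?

25

Per subexpression:
Each of the 7 symbol leaves contributes 1 transition (1 symbol, 0 ε).
  baa → 5 transitions (3 symbol, 2 ε)
  c|b|baa → 13 transitions (5 symbol, 8 ε)
  (c|b|baa)* → 17 transitions (5 symbol, 12 ε)
  (c|b|baa)*a → 19 transitions (6 symbol, 13 ε)
  ((c|b|baa)*a)* → 23 transitions (6 symbol, 17 ε)
  ((c|b|baa)*a)*a → 25 transitions (7 symbol, 18 ε)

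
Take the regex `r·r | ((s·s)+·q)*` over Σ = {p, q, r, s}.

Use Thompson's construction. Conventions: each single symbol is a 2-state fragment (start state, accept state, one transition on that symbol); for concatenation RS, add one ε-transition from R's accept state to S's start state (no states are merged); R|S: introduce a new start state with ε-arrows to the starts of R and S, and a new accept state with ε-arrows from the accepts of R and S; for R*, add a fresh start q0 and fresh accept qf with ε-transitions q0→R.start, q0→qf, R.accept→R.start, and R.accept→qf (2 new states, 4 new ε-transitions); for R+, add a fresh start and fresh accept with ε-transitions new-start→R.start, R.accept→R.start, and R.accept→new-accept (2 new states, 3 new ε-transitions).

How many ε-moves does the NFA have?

14

By structural recursion:
Each of the 5 symbol leaves contributes 0 ε-transitions.
  r·r : 1 ε-transition
  s·s : 1 ε-transition
  (s·s)+ : 4 ε-transitions
  (s·s)+·q : 5 ε-transitions
  ((s·s)+·q)* : 9 ε-transitions
  r·r | ((s·s)+·q)* : 14 ε-transitions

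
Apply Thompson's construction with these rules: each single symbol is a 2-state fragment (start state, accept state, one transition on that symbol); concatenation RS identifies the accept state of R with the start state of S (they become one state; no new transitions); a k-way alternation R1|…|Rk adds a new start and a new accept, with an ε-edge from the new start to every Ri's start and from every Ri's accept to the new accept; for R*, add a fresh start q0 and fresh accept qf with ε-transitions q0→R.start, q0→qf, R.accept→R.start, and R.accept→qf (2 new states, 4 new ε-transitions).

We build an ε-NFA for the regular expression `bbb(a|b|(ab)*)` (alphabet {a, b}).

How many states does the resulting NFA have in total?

14

Per subexpression:
Each of the 7 symbol leaves contributes a 2-state fragment.
  ab = 3 states
  (ab)* = 5 states
  a|b|(ab)* = 11 states
  bbb(a|b|(ab)*) = 14 states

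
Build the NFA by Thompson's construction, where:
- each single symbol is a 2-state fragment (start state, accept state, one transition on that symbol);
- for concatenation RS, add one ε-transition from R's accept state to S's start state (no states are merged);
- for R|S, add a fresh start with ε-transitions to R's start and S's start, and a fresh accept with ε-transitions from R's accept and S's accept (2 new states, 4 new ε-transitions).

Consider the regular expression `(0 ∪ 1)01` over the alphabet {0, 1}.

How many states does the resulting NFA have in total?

10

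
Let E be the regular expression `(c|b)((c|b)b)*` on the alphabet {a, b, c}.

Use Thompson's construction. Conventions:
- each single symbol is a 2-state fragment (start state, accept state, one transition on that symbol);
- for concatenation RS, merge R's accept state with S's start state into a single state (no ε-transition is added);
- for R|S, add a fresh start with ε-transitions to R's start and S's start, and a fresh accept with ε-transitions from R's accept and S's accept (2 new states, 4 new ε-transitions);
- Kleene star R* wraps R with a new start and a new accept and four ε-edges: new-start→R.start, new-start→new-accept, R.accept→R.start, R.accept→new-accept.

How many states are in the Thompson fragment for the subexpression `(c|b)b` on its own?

7

Fragment for `(c|b)b`:
Each of the 3 symbol leaves contributes a 2-state fragment.
  c|b = 6 states
  (c|b)b = 7 states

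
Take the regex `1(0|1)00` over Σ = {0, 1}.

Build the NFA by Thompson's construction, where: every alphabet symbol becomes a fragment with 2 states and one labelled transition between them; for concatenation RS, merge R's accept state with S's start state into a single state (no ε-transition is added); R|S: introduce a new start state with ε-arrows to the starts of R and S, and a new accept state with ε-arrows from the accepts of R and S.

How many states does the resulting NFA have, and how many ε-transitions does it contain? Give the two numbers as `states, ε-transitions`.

9, 4

Per subexpression:
Each of the 5 symbol leaves contributes 2 states and 0 ε-transitions.
  0|1 → 6 states, 4 ε-transitions
  1(0|1)00 → 9 states, 4 ε-transitions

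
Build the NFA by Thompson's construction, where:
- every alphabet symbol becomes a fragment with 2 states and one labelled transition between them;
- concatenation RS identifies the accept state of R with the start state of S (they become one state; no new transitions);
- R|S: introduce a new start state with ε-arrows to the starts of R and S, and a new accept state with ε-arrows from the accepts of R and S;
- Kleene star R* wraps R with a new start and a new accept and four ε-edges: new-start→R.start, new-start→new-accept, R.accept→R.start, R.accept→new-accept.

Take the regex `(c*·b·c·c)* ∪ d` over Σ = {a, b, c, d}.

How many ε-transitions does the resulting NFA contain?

Per subexpression:
Each of the 5 symbol leaves contributes 0 ε-transitions.
  c* — 4 ε-transitions
  c*·b·c·c — 4 ε-transitions
  (c*·b·c·c)* — 8 ε-transitions
  (c*·b·c·c)* ∪ d — 12 ε-transitions

12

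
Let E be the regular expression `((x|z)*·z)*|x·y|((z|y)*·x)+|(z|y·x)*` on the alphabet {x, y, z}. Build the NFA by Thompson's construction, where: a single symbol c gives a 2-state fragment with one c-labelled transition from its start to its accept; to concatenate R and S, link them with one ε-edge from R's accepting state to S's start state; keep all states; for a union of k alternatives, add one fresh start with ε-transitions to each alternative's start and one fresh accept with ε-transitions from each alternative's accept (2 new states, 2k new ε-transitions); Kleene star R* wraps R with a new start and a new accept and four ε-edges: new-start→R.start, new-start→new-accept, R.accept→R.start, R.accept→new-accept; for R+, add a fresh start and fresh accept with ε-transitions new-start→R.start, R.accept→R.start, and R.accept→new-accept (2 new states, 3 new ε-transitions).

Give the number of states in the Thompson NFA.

40

Bottom-up over the parse tree:
Each of the 11 symbol leaves contributes a 2-state fragment.
  x|z = 6 states
  (x|z)* = 8 states
  (x|z)*·z = 10 states
  ((x|z)*·z)* = 12 states
  x·y = 4 states
  z|y = 6 states
  (z|y)* = 8 states
  (z|y)*·x = 10 states
  ((z|y)*·x)+ = 12 states
  y·x = 4 states
  z|y·x = 8 states
  (z|y·x)* = 10 states
  ((x|z)*·z)*|x·y|((z|y)*·x)+|(z|y·x)* = 40 states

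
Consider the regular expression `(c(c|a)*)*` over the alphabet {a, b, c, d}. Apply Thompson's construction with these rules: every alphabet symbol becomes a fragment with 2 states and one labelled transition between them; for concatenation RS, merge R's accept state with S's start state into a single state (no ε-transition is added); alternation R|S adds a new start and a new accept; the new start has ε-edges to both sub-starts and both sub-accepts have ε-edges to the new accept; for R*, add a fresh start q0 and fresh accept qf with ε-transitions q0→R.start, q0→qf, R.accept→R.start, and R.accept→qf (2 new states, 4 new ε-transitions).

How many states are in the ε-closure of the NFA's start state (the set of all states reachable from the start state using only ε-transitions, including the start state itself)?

Work bottom-up. For each fragment F, track |ε-closure(F.start)| and whether F's accept lies in that closure (i.e. whether F accepts ε). A single-symbol fragment has closure size 1 and does not accept ε.
  c|a : C = 1 + 1 + 1 = 3 (the new accept is not ε-reachable since no branch accepts ε)
  (c|a)* : the star's fresh start ε-reaches both the body's start and the fresh accept: C = 2 + 3 = 5
  c(c|a)* : C equals the left operand's closure size = 1 (its accept is not ε-reachable, so the closure stops there)
  (c(c|a)*)* : C = 1 (new start) + 1 (body) + 1 (new accept) = 3

3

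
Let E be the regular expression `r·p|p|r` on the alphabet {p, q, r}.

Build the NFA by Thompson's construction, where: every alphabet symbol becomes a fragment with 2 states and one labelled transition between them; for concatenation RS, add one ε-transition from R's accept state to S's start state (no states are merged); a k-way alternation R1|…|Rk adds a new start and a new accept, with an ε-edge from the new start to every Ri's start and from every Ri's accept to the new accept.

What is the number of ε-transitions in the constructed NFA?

7

By structural recursion:
Each of the 4 symbol leaves contributes 0 ε-transitions.
  r·p — 1 ε-transition
  r·p|p|r — 7 ε-transitions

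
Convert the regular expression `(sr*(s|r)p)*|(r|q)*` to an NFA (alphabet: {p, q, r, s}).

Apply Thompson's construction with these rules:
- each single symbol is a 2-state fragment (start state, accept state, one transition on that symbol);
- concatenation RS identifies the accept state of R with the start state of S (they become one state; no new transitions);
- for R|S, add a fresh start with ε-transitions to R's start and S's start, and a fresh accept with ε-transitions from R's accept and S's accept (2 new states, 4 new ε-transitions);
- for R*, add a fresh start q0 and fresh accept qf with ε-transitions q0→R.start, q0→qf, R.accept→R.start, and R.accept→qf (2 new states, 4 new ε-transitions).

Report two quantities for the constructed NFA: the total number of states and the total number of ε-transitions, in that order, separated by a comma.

23, 24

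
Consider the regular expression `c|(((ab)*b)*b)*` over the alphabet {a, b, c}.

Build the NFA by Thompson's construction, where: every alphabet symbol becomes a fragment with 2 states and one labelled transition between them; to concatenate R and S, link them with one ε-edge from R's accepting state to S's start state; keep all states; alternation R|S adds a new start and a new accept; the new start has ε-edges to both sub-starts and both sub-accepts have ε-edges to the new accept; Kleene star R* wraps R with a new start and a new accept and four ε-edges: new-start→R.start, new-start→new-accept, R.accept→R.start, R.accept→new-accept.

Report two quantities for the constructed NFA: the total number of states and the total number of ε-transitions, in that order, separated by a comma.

18, 19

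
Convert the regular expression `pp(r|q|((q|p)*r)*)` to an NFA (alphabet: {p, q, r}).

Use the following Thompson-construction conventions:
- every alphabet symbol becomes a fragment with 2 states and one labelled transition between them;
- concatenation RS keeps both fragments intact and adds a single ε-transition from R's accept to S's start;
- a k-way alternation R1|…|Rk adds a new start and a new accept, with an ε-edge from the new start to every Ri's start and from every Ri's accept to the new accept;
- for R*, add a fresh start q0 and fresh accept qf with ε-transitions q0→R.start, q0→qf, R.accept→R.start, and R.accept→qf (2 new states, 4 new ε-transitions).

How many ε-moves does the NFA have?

Recursing over subexpressions:
Each of the 7 symbol leaves contributes 0 ε-transitions.
  q|p = 4 ε-transitions
  (q|p)* = 8 ε-transitions
  (q|p)*r = 9 ε-transitions
  ((q|p)*r)* = 13 ε-transitions
  r|q|((q|p)*r)* = 19 ε-transitions
  pp(r|q|((q|p)*r)*) = 21 ε-transitions

21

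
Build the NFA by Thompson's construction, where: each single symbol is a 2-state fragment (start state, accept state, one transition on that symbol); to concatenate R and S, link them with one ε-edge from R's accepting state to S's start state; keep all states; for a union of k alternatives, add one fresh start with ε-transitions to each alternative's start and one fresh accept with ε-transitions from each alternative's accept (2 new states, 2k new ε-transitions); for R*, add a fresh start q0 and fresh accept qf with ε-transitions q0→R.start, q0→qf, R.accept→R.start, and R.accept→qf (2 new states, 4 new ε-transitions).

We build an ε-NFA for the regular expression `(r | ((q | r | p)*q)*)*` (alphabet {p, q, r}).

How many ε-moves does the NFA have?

Per subexpression:
Each of the 5 symbol leaves contributes 0 ε-transitions.
  q | r | p — 6 ε-transitions
  (q | r | p)* — 10 ε-transitions
  (q | r | p)*q — 11 ε-transitions
  ((q | r | p)*q)* — 15 ε-transitions
  r | ((q | r | p)*q)* — 19 ε-transitions
  (r | ((q | r | p)*q)*)* — 23 ε-transitions

23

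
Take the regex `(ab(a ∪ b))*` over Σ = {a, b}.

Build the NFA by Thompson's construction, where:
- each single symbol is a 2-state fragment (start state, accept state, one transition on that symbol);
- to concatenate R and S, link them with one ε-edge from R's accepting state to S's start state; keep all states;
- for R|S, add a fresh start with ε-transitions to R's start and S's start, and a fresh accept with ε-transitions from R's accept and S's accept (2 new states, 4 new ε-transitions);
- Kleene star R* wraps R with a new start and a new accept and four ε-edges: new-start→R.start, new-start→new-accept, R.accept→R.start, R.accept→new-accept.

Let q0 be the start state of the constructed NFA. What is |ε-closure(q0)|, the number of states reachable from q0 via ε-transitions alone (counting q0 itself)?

3

Compute the ε-closure size of each fragment's start state recursively; a symbol fragment's start has no outgoing ε-edge, so its closure is just itself (size 1).
  a ∪ b → |closure| = 1 + 1 + 1 = 3 (the new accept is not ε-reachable since no branch accepts ε)
  ab(a ∪ b) → same as the first factor's closure: |closure| = 1
  (ab(a ∪ b))* → new start has ε-edges to the inner start and to the new accept, so |closure| = 2 + 1 = 3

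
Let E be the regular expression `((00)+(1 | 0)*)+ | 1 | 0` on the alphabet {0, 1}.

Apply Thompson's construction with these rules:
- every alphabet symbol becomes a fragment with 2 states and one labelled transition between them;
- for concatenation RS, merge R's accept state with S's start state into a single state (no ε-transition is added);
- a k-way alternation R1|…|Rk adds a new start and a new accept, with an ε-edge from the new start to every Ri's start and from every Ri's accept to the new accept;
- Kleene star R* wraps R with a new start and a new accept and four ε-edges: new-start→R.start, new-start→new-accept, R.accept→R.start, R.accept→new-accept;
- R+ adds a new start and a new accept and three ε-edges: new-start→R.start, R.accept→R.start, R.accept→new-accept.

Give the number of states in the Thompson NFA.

20

Recursing over subexpressions:
Each of the 6 symbol leaves contributes a 2-state fragment.
  00 : 3 states
  (00)+ : 5 states
  1 | 0 : 6 states
  (1 | 0)* : 8 states
  (00)+(1 | 0)* : 12 states
  ((00)+(1 | 0)*)+ : 14 states
  ((00)+(1 | 0)*)+ | 1 | 0 : 20 states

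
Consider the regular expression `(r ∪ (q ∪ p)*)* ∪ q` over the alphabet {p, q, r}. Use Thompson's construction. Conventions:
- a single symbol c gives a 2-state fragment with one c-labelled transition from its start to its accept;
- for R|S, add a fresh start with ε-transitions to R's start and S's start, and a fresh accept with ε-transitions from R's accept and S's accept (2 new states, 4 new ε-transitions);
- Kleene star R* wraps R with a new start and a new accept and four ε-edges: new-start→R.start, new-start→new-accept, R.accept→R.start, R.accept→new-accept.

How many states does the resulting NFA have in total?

Per subexpression:
Each of the 4 symbol leaves contributes a 2-state fragment.
  q ∪ p : 6 states
  (q ∪ p)* : 8 states
  r ∪ (q ∪ p)* : 12 states
  (r ∪ (q ∪ p)*)* : 14 states
  (r ∪ (q ∪ p)*)* ∪ q : 18 states

18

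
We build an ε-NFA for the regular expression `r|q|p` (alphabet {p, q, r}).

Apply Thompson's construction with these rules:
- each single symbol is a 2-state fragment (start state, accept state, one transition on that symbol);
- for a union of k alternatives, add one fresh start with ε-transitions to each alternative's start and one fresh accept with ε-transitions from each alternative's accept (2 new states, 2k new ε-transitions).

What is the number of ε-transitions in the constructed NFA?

6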